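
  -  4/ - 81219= 4/81219 = 0.00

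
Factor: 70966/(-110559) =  - 518/807 = - 2^1*3^ ( - 1) * 7^1*37^1*269^(-1)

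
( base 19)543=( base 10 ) 1884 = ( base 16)75c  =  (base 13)b1c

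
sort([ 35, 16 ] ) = [ 16, 35]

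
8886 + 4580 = 13466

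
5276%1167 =608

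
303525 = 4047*75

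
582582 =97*6006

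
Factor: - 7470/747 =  - 2^1*5^1 = - 10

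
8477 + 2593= 11070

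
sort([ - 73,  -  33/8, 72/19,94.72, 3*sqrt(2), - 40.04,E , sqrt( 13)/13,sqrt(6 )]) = [ - 73, - 40.04 ,-33/8 , sqrt(13)/13, sqrt( 6),E,72/19, 3 *sqrt(2),94.72]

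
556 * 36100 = 20071600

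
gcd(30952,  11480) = 8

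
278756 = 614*454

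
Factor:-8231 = -8231^1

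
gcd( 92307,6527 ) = 1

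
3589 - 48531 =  - 44942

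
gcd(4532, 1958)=22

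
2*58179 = 116358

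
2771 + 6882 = 9653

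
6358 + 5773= 12131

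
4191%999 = 195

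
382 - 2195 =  - 1813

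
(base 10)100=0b1100100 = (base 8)144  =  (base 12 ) 84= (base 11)91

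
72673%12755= 8898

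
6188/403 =15 + 11/31= 15.35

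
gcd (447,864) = 3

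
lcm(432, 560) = 15120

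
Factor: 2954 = 2^1* 7^1*211^1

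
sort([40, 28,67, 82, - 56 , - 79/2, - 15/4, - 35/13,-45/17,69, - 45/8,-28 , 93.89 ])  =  [ - 56,-79/2, - 28,  -  45/8, -15/4,-35/13,  -  45/17,28,40,67, 69,82, 93.89 ]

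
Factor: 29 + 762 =7^1 *113^1 = 791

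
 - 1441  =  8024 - 9465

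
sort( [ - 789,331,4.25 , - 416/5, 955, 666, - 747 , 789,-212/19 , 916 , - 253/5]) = [ - 789, - 747, - 416/5, -253/5, - 212/19,  4.25,331,666 , 789,916, 955] 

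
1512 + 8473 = 9985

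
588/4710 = 98/785 = 0.12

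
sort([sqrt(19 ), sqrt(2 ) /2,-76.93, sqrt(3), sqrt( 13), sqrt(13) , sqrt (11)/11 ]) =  [ - 76.93, sqrt (11)/11, sqrt(2) /2, sqrt(3), sqrt(13 ) , sqrt(13 ), sqrt(19 )]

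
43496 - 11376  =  32120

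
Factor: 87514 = 2^1 * 7^2*19^1*47^1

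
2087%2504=2087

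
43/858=43/858 = 0.05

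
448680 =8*56085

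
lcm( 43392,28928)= 86784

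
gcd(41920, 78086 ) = 2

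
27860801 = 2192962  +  25667839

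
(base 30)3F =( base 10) 105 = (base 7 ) 210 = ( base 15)70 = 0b1101001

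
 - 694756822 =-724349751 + 29592929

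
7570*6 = 45420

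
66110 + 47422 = 113532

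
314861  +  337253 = 652114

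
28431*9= 255879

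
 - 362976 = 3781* ( -96 )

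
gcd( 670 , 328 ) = 2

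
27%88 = 27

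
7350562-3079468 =4271094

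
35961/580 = 35961/580 = 62.00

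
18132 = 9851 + 8281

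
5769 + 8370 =14139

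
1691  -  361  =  1330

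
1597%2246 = 1597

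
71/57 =71/57 = 1.25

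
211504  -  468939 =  - 257435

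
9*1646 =14814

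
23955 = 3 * 7985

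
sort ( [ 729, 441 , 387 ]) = [387, 441,729 ] 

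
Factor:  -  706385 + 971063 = 264678=2^1*3^1*31^1*1423^1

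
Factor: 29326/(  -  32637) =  - 62/69 = -2^1 * 3^( - 1)*23^( - 1 ) * 31^1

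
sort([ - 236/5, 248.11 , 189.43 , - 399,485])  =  [ - 399, - 236/5,189.43, 248.11,  485 ]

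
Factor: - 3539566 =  - 2^1*29^1*61027^1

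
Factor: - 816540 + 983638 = 167098 = 2^1*29^1*43^1*67^1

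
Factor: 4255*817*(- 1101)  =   - 3827444835 = - 3^1*5^1*19^1*23^1*37^1*43^1*367^1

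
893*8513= 7602109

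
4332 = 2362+1970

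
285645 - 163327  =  122318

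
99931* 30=2997930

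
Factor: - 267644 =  - 2^2*13^1*5147^1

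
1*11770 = 11770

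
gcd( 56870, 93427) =1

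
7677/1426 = 7677/1426 = 5.38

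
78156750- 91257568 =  - 13100818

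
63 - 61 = 2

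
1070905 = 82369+988536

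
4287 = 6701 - 2414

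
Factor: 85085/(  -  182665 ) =-11^1 * 13^1*307^( - 1 ) =- 143/307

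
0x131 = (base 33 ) 98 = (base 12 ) 215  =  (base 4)10301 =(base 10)305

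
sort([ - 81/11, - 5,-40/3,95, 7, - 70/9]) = [ - 40/3, - 70/9,- 81/11, - 5, 7,95 ] 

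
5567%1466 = 1169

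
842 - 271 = 571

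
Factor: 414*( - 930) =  - 385020 = - 2^2*3^3  *  5^1*23^1*31^1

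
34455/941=36  +  579/941 =36.62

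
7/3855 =7/3855= 0.00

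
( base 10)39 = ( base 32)17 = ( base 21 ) 1i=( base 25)1E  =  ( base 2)100111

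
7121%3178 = 765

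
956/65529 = 956/65529 = 0.01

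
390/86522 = 195/43261=0.00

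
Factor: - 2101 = -11^1*191^1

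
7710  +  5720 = 13430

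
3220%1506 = 208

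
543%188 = 167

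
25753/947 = 25753/947 = 27.19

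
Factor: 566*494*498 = 2^3 * 3^1* 13^1*19^1*83^1*283^1= 139242792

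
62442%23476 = 15490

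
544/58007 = 544/58007 = 0.01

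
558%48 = 30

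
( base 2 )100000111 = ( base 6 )1115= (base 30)8N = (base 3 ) 100202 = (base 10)263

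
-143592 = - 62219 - 81373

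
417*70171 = 29261307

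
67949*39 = 2650011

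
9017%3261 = 2495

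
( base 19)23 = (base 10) 41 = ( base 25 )1g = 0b101001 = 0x29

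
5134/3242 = 2567/1621 =1.58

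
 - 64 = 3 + -67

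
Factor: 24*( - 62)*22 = -32736 = -2^5*3^1*11^1*31^1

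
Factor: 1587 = 3^1*23^2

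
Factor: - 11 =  - 11^1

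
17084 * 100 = 1708400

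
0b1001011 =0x4B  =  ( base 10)75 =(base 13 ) 5a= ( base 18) 43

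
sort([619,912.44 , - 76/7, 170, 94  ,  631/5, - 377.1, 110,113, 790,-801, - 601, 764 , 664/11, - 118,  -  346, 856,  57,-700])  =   [ -801,  -  700, - 601,  -  377.1 ,  -  346, - 118, - 76/7,57, 664/11, 94,110, 113, 631/5,170,619, 764,790,856, 912.44] 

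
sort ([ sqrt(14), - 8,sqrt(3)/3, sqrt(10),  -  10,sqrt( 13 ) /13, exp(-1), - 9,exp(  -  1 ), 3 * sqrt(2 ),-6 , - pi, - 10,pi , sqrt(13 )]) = [ - 10, - 10, - 9, - 8,  -  6,-pi,sqrt(13) /13,exp (-1 ),exp(-1),  sqrt( 3 ) /3, pi, sqrt(10), sqrt ( 13 ), sqrt(14), 3*sqrt( 2)]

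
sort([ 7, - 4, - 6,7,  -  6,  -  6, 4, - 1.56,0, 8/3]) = [ - 6, - 6, - 6, - 4 , - 1.56  ,  0, 8/3,4,  7,7]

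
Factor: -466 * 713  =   - 2^1*23^1*31^1 * 233^1  =  - 332258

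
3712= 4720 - 1008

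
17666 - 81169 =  - 63503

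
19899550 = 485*41030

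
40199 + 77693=117892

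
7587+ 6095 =13682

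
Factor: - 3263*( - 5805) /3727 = 18941715/3727 = 3^3*5^1 * 13^1*43^1* 251^1*3727^( - 1)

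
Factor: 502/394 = 251/197 = 197^( - 1 )*251^1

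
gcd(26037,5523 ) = 789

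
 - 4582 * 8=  - 36656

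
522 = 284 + 238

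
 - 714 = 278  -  992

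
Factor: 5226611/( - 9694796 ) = - 2^( - 2 )*13^1*239^(-1)*409^1* 983^1*10141^ ( - 1 ) 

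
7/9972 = 7/9972 = 0.00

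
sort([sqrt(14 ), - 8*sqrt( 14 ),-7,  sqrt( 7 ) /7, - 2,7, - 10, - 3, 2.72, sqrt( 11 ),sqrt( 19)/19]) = [ - 8*sqrt( 14 ), -10 ,-7,-3, - 2, sqrt(19 ) /19,  sqrt(7 )/7, 2.72,  sqrt(11), sqrt(14 ),  7 ] 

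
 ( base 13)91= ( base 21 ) 5D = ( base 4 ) 1312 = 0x76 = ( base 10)118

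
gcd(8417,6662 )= 1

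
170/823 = 170/823 = 0.21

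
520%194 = 132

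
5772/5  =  1154 + 2/5= 1154.40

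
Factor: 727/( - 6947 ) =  - 727^1*6947^(- 1)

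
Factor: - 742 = -2^1*7^1 * 53^1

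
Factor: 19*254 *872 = 4208272  =  2^4*19^1*109^1*127^1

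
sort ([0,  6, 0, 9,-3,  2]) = [  -  3 , 0,0,2,6,9]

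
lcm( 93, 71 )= 6603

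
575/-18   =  -575/18 = -31.94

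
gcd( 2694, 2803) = 1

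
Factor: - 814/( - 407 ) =2 =2^1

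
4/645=4/645 = 0.01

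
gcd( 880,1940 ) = 20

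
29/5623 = 29/5623=0.01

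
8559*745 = 6376455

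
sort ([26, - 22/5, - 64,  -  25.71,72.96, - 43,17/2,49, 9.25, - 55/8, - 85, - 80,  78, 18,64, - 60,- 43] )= [  -  85, - 80,-64 , - 60, - 43, - 43, - 25.71, - 55/8,  -  22/5, 17/2, 9.25, 18,26, 49,64,72.96,78 ]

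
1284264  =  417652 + 866612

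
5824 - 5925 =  - 101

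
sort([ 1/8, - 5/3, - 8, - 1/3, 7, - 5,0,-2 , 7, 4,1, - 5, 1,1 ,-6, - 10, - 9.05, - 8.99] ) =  [ - 10, - 9.05, - 8.99,-8,-6, - 5,  -  5 , - 2, - 5/3,  -  1/3, 0, 1/8,  1, 1, 1 , 4,7,7 ]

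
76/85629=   76/85629 = 0.00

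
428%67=26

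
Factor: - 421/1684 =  - 1/4 = - 2^(-2)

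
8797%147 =124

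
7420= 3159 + 4261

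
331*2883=954273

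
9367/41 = 9367/41=228.46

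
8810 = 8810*1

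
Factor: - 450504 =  - 2^3*3^2*6257^1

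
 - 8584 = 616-9200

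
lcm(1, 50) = 50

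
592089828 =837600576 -245510748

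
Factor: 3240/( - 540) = - 6 = - 2^1*3^1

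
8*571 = 4568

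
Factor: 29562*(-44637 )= - 1319558994=- 2^1*3^2*13^1*379^1 * 14879^1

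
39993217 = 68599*583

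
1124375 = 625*1799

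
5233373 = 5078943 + 154430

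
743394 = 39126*19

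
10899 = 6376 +4523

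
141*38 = 5358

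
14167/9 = 14167/9=1574.11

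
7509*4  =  30036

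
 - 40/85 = - 8/17 = - 0.47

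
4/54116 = 1/13529 = 0.00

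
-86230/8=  -10779 + 1/4 = - 10778.75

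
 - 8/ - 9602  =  4/4801   =  0.00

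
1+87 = 88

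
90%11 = 2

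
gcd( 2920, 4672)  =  584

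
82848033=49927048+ 32920985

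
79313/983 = 80+673/983 =80.68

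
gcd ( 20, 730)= 10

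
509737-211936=297801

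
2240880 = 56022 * 40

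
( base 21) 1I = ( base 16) 27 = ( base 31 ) 18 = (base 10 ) 39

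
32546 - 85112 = -52566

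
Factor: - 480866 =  - 2^1*240433^1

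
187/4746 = 187/4746 = 0.04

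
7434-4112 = 3322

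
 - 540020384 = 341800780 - 881821164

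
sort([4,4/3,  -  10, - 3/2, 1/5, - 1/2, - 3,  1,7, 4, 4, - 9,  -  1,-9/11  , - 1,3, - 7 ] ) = [ - 10, - 9, - 7,-3, - 3/2, - 1 ,- 1, - 9/11, - 1/2, 1/5,  1 , 4/3,3,  4,4,4,7 ] 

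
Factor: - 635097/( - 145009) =3^1*31^1*6829^1*145009^(- 1)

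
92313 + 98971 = 191284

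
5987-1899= 4088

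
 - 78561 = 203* ( - 387) 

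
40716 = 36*1131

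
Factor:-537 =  - 3^1*179^1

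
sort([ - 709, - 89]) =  [-709,  -  89] 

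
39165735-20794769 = 18370966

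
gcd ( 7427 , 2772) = 7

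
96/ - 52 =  - 24/13 =- 1.85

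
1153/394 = 2 + 365/394 = 2.93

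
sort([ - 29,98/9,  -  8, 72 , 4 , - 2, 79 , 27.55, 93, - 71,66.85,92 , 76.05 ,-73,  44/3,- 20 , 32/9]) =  [ - 73, - 71, - 29, - 20, - 8  ,-2,32/9, 4,98/9 , 44/3,27.55, 66.85,72,76.05, 79,92,93] 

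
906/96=151/16 = 9.44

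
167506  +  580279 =747785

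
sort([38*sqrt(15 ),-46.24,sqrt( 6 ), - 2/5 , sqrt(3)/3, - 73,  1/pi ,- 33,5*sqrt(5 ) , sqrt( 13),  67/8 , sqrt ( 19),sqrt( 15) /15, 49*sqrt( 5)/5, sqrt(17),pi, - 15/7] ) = [ - 73,-46.24,-33,-15/7,  -  2/5, sqrt( 15)/15, 1/pi,sqrt (3 ) /3, sqrt( 6 ) , pi,sqrt(13), sqrt(17 ),sqrt( 19),67/8,  5*sqrt( 5) , 49*sqrt( 5) /5, 38*sqrt( 15)] 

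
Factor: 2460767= 17^1 * 144751^1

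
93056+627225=720281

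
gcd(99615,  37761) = 3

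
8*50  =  400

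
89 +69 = 158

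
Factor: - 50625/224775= - 3^( - 1)*5^2 *37^( - 1 )= - 25/111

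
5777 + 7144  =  12921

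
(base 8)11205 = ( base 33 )4BM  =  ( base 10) 4741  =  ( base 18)EB7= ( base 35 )3ug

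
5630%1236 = 686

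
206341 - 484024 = -277683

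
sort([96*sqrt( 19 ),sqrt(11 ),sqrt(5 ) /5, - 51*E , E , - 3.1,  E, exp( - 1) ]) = [ - 51*E , - 3.1 , exp( - 1),sqrt (5)/5 , E,E, sqrt(11 ), 96*sqrt(19)]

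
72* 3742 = 269424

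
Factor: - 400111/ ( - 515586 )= 2^( - 1)*3^( - 1)*47^1 *8513^1*85931^(-1)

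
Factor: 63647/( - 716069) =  - 31^ ( - 1) * 23099^( - 1)*63647^1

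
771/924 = 257/308 = 0.83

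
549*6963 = 3822687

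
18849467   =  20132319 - 1282852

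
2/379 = 2/379 = 0.01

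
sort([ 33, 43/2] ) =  [43/2 , 33] 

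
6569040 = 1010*6504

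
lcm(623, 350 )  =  31150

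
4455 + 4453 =8908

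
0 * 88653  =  0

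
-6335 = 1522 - 7857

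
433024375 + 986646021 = 1419670396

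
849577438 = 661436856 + 188140582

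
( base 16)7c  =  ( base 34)3M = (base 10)124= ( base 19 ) 6A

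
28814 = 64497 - 35683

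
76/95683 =76/95683= 0.00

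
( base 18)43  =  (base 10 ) 75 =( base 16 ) 4B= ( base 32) 2B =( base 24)33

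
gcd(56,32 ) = 8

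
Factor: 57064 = 2^3*7^1 * 1019^1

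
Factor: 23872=2^6*373^1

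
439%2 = 1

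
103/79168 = 103/79168 = 0.00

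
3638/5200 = 1819/2600  =  0.70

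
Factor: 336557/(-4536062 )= - 2^(-1 )* 13^1*25889^1*2268031^(- 1 ) 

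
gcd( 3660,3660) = 3660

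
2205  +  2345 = 4550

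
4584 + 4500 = 9084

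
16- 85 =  - 69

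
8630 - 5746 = 2884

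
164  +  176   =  340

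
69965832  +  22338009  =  92303841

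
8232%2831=2570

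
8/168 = 1/21 = 0.05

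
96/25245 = 32/8415 =0.00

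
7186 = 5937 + 1249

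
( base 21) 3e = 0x4D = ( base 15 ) 52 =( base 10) 77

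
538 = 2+536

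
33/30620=33/30620 = 0.00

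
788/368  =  197/92 = 2.14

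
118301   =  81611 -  - 36690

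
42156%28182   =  13974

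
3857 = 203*19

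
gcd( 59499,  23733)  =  9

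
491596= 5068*97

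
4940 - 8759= - 3819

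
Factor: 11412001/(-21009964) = -2^( - 2 )*5252491^( - 1)*11412001^1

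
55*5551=305305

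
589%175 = 64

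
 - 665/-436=665/436 = 1.53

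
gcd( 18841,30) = 1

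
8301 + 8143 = 16444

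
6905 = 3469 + 3436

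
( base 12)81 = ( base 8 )141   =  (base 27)3G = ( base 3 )10121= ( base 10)97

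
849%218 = 195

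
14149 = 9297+4852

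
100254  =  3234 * 31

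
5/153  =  5/153 = 0.03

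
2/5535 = 2/5535 = 0.00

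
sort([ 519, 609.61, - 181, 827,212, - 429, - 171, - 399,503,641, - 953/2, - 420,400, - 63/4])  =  [ - 953/2, - 429, -420,-399, - 181, - 171, - 63/4, 212 , 400,503,519,609.61,641,827]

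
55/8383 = 55/8383=0.01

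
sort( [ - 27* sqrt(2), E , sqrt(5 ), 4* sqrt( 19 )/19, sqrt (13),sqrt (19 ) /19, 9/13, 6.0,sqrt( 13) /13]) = [ -27 * sqrt (2 ), sqrt(19 )/19 , sqrt ( 13 ) /13, 9/13, 4 * sqrt(19)/19, sqrt( 5),  E, sqrt (13),6.0] 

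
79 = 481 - 402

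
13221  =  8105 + 5116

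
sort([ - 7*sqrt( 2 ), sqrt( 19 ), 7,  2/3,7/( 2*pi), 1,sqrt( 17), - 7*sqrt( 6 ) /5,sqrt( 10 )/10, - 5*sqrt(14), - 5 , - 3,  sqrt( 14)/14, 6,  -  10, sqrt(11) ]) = [ - 5*sqrt(14 ), - 10, - 7 * sqrt(2),-5, - 7*sqrt( 6)/5, - 3, sqrt( 14)/14,sqrt( 10) /10, 2/3,1,7/( 2*pi), sqrt(11 ), sqrt( 17), sqrt( 19 ), 6, 7 ]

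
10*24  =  240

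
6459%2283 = 1893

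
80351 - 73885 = 6466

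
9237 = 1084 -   -  8153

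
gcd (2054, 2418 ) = 26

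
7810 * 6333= 49460730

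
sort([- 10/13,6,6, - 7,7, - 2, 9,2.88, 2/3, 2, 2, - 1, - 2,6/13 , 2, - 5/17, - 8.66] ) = [ - 8.66 , - 7, - 2, - 2, - 1, - 10/13, - 5/17, 6/13,2/3,2, 2,2 , 2.88,6, 6,  7 , 9]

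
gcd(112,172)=4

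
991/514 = 1+477/514= 1.93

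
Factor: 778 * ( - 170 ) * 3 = - 396780=-2^2 * 3^1*5^1*17^1 * 389^1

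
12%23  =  12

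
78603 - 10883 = 67720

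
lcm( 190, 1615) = 3230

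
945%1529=945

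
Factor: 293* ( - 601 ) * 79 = - 13911347=- 79^1 * 293^1*601^1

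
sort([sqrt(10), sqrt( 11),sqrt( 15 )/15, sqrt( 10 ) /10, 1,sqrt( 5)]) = [ sqrt ( 15 )/15, sqrt( 10)/10,1, sqrt(5) , sqrt( 10 ),sqrt(11 )]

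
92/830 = 46/415 = 0.11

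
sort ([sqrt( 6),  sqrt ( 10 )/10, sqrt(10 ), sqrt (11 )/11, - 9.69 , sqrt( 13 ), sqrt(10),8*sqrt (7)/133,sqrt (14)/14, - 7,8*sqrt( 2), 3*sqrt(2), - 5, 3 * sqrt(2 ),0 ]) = [-9.69, -7,  -  5, 0, 8  *sqrt(7)/133,sqrt( 14)/14,sqrt( 11)/11, sqrt( 10)/10, sqrt (6) , sqrt (10 ) , sqrt( 10 ), sqrt(13), 3 * sqrt( 2), 3 * sqrt(2 ),8*sqrt (2 )]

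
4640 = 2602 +2038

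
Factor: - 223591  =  -37^1*6043^1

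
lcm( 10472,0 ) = 0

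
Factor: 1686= 2^1 *3^1*281^1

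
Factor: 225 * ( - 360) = - 2^3 *3^4*5^3 = - 81000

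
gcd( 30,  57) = 3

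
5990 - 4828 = 1162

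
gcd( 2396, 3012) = 4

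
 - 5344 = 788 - 6132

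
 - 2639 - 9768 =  - 12407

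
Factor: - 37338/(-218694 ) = 7/41 = 7^1*41^( - 1 )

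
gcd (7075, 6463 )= 1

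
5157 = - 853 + 6010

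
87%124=87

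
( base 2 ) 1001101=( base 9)85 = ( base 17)49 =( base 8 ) 115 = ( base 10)77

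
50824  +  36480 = 87304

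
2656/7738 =1328/3869 = 0.34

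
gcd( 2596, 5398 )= 2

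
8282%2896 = 2490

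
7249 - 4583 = 2666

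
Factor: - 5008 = - 2^4*313^1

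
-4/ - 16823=4/16823  =  0.00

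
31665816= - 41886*( - 756) 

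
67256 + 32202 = 99458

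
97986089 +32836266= 130822355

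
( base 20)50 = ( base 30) 3a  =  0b1100100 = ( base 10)100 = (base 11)91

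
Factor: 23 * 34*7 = 5474 = 2^1*7^1 * 17^1*23^1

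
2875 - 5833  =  - 2958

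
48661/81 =48661/81= 600.75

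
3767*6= 22602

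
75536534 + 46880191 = 122416725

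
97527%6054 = 663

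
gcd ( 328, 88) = 8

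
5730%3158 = 2572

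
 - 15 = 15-30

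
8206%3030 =2146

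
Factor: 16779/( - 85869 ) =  - 17/87   =  - 3^(  -  1)*17^1*29^(-1 ) 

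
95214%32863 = 29488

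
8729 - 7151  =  1578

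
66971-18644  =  48327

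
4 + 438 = 442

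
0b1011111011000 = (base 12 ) 3648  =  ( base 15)1C1E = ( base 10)6104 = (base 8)13730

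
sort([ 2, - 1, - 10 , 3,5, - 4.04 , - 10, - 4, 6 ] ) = [- 10  ,  -  10, - 4.04, - 4, - 1, 2,3, 5, 6]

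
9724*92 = 894608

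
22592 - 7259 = 15333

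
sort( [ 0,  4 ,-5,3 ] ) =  [ - 5,0,3, 4]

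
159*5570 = 885630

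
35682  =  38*939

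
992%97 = 22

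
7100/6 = 1183 + 1/3 = 1183.33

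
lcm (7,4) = 28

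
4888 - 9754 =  - 4866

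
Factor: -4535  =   - 5^1*907^1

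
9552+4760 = 14312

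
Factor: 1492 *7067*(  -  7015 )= -2^2*5^1*23^1 *37^1*  61^1*191^1*373^1=   -73965907460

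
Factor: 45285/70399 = 3^1 *5^1*7^(-1 ) * 89^(  -  1 )*113^( - 1)* 3019^1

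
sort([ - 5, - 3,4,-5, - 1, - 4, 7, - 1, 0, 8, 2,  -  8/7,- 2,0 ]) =[  -  5, - 5, - 4,-3, - 2,- 8/7, - 1, - 1 , 0,  0, 2,  4, 7,8]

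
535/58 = 535/58 = 9.22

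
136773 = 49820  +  86953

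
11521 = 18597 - 7076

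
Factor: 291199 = 291199^1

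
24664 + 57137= 81801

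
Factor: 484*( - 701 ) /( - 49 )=339284/49 = 2^2*7^(-2)*11^2  *701^1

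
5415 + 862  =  6277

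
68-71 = - 3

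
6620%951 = 914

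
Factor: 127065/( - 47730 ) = -197/74 = -2^( - 1)*37^( - 1 )*197^1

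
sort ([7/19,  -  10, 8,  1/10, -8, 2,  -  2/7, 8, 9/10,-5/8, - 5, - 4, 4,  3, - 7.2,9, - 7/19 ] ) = [-10, - 8,  -  7.2,-5,-4,- 5/8, - 7/19, - 2/7, 1/10, 7/19, 9/10, 2, 3, 4, 8, 8,  9]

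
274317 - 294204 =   -  19887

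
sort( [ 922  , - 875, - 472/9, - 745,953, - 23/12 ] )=[ - 875, - 745,-472/9, -23/12,922,953 ]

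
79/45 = 79/45 = 1.76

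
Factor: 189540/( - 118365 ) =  - 972/607 = - 2^2 * 3^5*607^(-1 ) 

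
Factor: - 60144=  - 2^4 * 3^1*7^1 * 179^1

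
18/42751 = 18/42751 = 0.00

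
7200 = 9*800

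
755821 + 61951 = 817772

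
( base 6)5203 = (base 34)XX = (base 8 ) 2203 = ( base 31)168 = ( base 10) 1155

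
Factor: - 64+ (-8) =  - 2^3 * 3^2= - 72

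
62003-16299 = 45704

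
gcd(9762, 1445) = 1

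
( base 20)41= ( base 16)51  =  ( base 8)121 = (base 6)213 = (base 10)81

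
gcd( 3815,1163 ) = 1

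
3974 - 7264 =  - 3290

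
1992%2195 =1992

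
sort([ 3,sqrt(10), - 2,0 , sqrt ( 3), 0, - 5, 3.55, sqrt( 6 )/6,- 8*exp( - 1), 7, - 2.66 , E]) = [ - 5, - 8*exp(  -  1), -2.66, - 2, 0,0, sqrt(6)/6, sqrt ( 3 ), E, 3, sqrt(10)  ,  3.55, 7]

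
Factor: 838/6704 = 2^(-3 )= 1/8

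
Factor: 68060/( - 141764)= - 5^1 * 7^( - 1 )*41^1*61^( - 1 )  =  - 205/427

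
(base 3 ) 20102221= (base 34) 424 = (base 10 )4696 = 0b1001001011000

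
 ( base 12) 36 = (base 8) 52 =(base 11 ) 39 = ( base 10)42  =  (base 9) 46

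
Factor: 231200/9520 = 170/7 = 2^1*5^1*7^( - 1 )*17^1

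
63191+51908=115099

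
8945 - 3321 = 5624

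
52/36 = 1 + 4/9 = 1.44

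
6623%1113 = 1058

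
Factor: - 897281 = -7^1*11^1*43^1*271^1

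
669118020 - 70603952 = 598514068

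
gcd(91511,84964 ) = 1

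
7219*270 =1949130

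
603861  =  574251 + 29610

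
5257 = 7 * 751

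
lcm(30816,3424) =30816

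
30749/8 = 30749/8 = 3843.62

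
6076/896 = 217/32=6.78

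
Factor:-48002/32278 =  -16139^(-1)* 24001^1 = - 24001/16139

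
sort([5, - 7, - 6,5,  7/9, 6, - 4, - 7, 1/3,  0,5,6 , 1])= [ - 7, -7, - 6, - 4,0 , 1/3,7/9, 1,5, 5,5, 6,6]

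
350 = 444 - 94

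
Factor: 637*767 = 7^2 * 13^2  *59^1 = 488579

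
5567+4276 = 9843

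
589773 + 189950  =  779723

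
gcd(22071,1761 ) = 3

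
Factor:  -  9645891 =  - 3^1*3215297^1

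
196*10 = 1960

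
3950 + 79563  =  83513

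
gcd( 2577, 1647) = 3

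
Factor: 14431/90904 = 2^( - 3) * 11^(-1)*1033^( - 1)*14431^1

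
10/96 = 5/48=   0.10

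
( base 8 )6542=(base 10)3426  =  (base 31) 3hg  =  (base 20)8b6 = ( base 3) 11200220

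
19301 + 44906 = 64207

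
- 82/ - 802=41/401=0.10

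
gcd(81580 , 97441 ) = 1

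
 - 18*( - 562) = 10116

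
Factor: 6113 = 6113^1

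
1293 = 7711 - 6418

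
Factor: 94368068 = 2^2*23592017^1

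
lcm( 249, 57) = 4731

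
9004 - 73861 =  - 64857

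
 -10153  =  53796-63949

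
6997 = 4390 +2607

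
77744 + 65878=143622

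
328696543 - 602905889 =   -  274209346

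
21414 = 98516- 77102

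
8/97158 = 4/48579 = 0.00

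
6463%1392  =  895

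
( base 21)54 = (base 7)214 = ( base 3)11001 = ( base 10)109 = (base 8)155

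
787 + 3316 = 4103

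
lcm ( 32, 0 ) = 0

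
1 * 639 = 639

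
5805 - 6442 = - 637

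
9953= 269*37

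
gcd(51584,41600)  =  1664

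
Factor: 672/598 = 336/299 = 2^4 * 3^1 * 7^1 *13^( - 1 ) * 23^( - 1)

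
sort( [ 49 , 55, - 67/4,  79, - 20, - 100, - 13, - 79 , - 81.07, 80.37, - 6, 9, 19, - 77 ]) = [ - 100, - 81.07, - 79, - 77,- 20, - 67/4, - 13, - 6, 9 , 19,49,55, 79 , 80.37]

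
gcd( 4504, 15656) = 8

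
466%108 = 34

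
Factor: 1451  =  1451^1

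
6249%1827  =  768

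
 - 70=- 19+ - 51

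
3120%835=615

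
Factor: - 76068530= -2^1*5^1 * 41^1*185533^1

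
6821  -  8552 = -1731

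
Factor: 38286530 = 2^1*5^1*971^1*3943^1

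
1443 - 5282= - 3839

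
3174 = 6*529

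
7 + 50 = 57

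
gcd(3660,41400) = 60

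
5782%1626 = 904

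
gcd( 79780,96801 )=1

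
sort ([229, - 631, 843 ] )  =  [ - 631,229, 843 ]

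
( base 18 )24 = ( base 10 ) 40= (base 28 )1c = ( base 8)50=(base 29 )1b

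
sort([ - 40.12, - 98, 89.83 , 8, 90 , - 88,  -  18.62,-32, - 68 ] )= [ - 98,-88 , - 68, - 40.12, -32 , - 18.62,8,89.83, 90 ] 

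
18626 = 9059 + 9567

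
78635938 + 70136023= 148771961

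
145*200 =29000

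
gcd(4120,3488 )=8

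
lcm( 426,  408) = 28968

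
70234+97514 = 167748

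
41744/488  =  85+ 33/61 =85.54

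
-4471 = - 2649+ - 1822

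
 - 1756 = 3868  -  5624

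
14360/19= 755 + 15/19 = 755.79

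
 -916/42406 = - 458/21203 =-0.02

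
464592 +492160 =956752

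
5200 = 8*650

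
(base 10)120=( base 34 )3i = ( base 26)4G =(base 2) 1111000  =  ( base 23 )55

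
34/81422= 17/40711= 0.00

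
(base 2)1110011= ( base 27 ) 47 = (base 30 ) 3p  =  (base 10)115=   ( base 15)7a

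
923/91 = 71/7 = 10.14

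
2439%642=513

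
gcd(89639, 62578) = 1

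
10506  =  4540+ 5966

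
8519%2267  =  1718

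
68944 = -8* (-8618)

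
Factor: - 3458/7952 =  -247/568 = - 2^( - 3)*13^1*19^1 * 71^(-1)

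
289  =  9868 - 9579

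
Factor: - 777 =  - 3^1*7^1*37^1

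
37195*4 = 148780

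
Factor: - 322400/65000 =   -  124/25 = - 2^2*5^(-2) * 31^1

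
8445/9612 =2815/3204 = 0.88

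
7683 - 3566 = 4117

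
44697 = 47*951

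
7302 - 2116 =5186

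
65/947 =65/947 = 0.07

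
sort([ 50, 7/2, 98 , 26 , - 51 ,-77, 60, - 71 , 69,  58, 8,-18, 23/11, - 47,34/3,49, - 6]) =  [- 77, - 71 , - 51, - 47, - 18, - 6,23/11, 7/2,  8,34/3,26,49,  50,58, 60, 69,98]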